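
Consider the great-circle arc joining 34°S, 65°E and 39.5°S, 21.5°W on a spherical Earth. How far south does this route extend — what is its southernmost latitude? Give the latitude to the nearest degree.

≈ 46°S

The great circle lies in the plane with unit normal n̂ = (p₁ × p₂)/|p₁ × p₂|.
Here n̂_z ≈ -0.695; the vertex latitude is φ_max = arccos|n̂_z| ≈ 46.0°.
Check via Clairaut: cos φ_max = |cos φ₁| · sin C = cos(34.0°)·sin(123.0°) ≈ 0.695, again giving ≈ 46.0°.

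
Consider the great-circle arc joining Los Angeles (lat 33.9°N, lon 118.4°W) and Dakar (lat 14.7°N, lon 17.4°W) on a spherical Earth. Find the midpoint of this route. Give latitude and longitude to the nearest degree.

≈ lat 35°N, lon 63°W

Write both endpoints as unit vectors p₁, p₂ with components (cos φ cos λ, cos φ sin λ, sin φ).
The central angle between the endpoints is δ = arccos(p₁·p₂) ≈ 1.582 rad (90.7°).
Interpolate at f = 1/2 with slerp weights a = sin((1−f)δ)/sin δ ≈ 0.711, b = sin(fδ)/sin δ ≈ 0.711.
p = a·p₁ + b·p₂ ≈ (0.376, -0.725, 0.577); φ = arcsin(p_z) ≈ 35.25°, λ = atan2(p_y, p_x) ≈ -62.61°.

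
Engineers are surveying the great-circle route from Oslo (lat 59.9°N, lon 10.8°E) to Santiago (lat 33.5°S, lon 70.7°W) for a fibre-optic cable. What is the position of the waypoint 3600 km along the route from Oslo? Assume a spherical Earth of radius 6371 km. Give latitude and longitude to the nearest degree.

The haversine formula gives a central angle δ ≈ 2.000 rad (114.6°) between the endpoints. The total great-circle distance is δ·R ≈ 2.000 × 6371 ≈ 12739 km, so the target fraction is f = 3600/12739 ≈ 0.283.
Interpolate at f ≈ 0.283 with slerp weights a = sin((1−f)δ)/sin δ ≈ 1.089, b = sin(fδ)/sin δ ≈ 0.589.
p = a·p₁ + b·p₂ ≈ (0.699, -0.361, 0.617); φ = arcsin(p_z) ≈ 38.13°, λ = atan2(p_y, p_x) ≈ -27.32°.

≈ lat 38°N, lon 27°W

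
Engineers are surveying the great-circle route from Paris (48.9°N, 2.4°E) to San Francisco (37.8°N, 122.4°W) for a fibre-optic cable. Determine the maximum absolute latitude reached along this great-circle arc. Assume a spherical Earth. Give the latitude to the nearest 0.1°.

The great circle lies in the plane with unit normal n̂ = (p₁ × p₂)/|p₁ × p₂|.
Here n̂_z ≈ -0.432; the vertex latitude is φ_max = arccos|n̂_z| ≈ 64.4°.
Check via Clairaut: cos φ_max = |cos φ₁| · sin C = cos(48.9°)·sin(41.1°) ≈ 0.432, again giving ≈ 64.4°.

≈ 64.4°N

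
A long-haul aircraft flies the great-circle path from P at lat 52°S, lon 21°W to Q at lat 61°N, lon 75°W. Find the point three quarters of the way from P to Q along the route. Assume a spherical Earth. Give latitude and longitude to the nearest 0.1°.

≈ lat 33.8°N, lon 54.4°W

Write both endpoints as unit vectors p₁, p₂ with components (cos φ cos λ, cos φ sin λ, sin φ).
The central angle between the endpoints is δ = arccos(p₁·p₂) ≈ 2.110 rad (120.9°).
Interpolate at f = 3/4 with slerp weights a = sin((1−f)δ)/sin δ ≈ 0.587, b = sin(fδ)/sin δ ≈ 1.166.
p = a·p₁ + b·p₂ ≈ (0.484, -0.675, 0.557); φ = arcsin(p_z) ≈ 33.85°, λ = atan2(p_y, p_x) ≈ -54.40°.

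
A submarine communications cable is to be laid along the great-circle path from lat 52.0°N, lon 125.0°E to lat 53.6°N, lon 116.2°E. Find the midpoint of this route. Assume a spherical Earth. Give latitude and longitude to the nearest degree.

≈ lat 53°N, lon 121°E

Write both endpoints as unit vectors p₁, p₂ with components (cos φ cos λ, cos φ sin λ, sin φ).
The central angle between the endpoints is δ = arccos(p₁·p₂) ≈ 0.097 rad (5.6°).
Interpolate at f = 1/2 with slerp weights a = sin((1−f)δ)/sin δ ≈ 0.501, b = sin(fδ)/sin δ ≈ 0.501.
p = a·p₁ + b·p₂ ≈ (-0.308, 0.519, 0.797); φ = arcsin(p_z) ≈ 52.88°, λ = atan2(p_y, p_x) ≈ 120.68°.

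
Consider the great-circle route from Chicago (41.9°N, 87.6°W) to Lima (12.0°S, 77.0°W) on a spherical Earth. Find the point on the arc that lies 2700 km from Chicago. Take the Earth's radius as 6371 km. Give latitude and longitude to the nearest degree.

≈ 18°N, 82°W

From cos δ = sin φ₁ sin φ₂ + cos φ₁ cos φ₂ cos Δλ, the central angle is δ ≈ 0.956 rad (54.8°). The total great-circle distance is δ·R ≈ 0.956 × 6371 ≈ 6091 km, so the target fraction is f = 2700/6091 ≈ 0.443.
Interpolate at f ≈ 0.443 with slerp weights a = sin((1−f)δ)/sin δ ≈ 0.621, b = sin(fδ)/sin δ ≈ 0.503.
p = a·p₁ + b·p₂ ≈ (0.130, -0.942, 0.310); φ = arcsin(p_z) ≈ 18.07°, λ = atan2(p_y, p_x) ≈ -82.13°.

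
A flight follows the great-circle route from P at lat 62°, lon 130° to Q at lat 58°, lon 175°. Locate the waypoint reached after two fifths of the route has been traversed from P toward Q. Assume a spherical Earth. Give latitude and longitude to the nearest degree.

Write both endpoints as unit vectors p₁, p₂ with components (cos φ cos λ, cos φ sin λ, sin φ).
The central angle between the endpoints is δ = arccos(p₁·p₂) ≈ 0.391 rad (22.4°).
Interpolate at f = 2/5 with slerp weights a = sin((1−f)δ)/sin δ ≈ 0.610, b = sin(fδ)/sin δ ≈ 0.409.
p = a·p₁ + b·p₂ ≈ (-0.400, 0.238, 0.885); φ = arcsin(p_z) ≈ 62.26°, λ = atan2(p_y, p_x) ≈ 149.21°.

≈ lat 62°, lon 149°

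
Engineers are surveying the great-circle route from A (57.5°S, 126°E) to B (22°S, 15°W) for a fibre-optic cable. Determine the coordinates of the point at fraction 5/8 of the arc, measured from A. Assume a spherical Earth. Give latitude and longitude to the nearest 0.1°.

Write both endpoints as unit vectors p₁, p₂ with components (cos φ cos λ, cos φ sin λ, sin φ).
The central angle between the endpoints is δ = arccos(p₁·p₂) ≈ 1.642 rad (94.1°).
Interpolate at f = 5/8 with slerp weights a = sin((1−f)δ)/sin δ ≈ 0.579, b = sin(fδ)/sin δ ≈ 0.858.
p = a·p₁ + b·p₂ ≈ (0.585, 0.046, -0.810); φ = arcsin(p_z) ≈ -54.06°, λ = atan2(p_y, p_x) ≈ 4.49°.

≈ (54.1°S, 4.5°E)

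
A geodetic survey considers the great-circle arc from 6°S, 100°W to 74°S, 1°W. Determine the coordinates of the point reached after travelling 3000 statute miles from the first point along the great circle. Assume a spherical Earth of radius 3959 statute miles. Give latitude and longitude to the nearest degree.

From cos δ = sin φ₁ sin φ₂ + cos φ₁ cos φ₂ cos Δλ, the central angle is δ ≈ 1.513 rad (86.7°). The total great-circle distance is δ·R ≈ 1.513 × 3959 ≈ 5991 mi, so the target fraction is f = 3000/5991 ≈ 0.501.
Interpolate at f ≈ 0.501 with slerp weights a = sin((1−f)δ)/sin δ ≈ 0.687, b = sin(fδ)/sin δ ≈ 0.688.
p = a·p₁ + b·p₂ ≈ (0.071, -0.676, -0.734); φ = arcsin(p_z) ≈ -47.19°, λ = atan2(p_y, p_x) ≈ -83.99°.

≈ 47°S, 84°W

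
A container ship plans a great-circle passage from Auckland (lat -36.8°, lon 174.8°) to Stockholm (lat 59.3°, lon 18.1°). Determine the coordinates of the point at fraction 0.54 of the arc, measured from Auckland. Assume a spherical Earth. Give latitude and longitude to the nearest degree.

≈ lat 39°, lon 140°

Convert each endpoint to a unit vector on the sphere (x = cos φ cos λ, y = cos φ sin λ, z = sin φ).
The central angle between the endpoints is δ = arccos(p₁·p₂) ≈ 2.669 rad (152.9°).
Interpolate at f = 0.54 with slerp weights a = sin((1−f)δ)/sin δ ≈ 2.070, b = sin(fδ)/sin δ ≈ 2.180.
p = a·p₁ + b·p₂ ≈ (-0.593, 0.496, 0.634); φ = arcsin(p_z) ≈ 39.36°, λ = atan2(p_y, p_x) ≈ 140.09°.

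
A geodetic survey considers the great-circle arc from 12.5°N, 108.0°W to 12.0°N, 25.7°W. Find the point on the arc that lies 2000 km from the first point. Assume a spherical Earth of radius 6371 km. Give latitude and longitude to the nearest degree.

≈ 15°N, 90°W

From cos δ = sin φ₁ sin φ₂ + cos φ₁ cos φ₂ cos Δλ, the central angle is δ ≈ 1.397 rad (80.0°). The total great-circle distance is δ·R ≈ 1.397 × 6371 ≈ 8900 km, so the target fraction is f = 2000/8900 ≈ 0.225.
Interpolate at f ≈ 0.225 with slerp weights a = sin((1−f)δ)/sin δ ≈ 0.897, b = sin(fδ)/sin δ ≈ 0.314.
p = a·p₁ + b·p₂ ≈ (0.006, -0.966, 0.259); φ = arcsin(p_z) ≈ 15.03°, λ = atan2(p_y, p_x) ≈ -89.66°.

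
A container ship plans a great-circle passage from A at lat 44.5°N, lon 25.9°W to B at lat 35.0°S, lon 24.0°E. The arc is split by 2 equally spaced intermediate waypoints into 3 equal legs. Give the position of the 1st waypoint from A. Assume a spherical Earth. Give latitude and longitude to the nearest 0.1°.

The haversine formula gives a central angle δ ≈ 1.596 rad (91.5°) between the endpoints.
Interpolate at f = 1/3 with slerp weights a = sin((1−f)δ)/sin δ ≈ 0.875, b = sin(fδ)/sin δ ≈ 0.508.
p = a·p₁ + b·p₂ ≈ (0.941, -0.103, 0.322); φ = arcsin(p_z) ≈ 18.78°, λ = atan2(p_y, p_x) ≈ -6.27°.

≈ lat 18.8°N, lon 6.3°W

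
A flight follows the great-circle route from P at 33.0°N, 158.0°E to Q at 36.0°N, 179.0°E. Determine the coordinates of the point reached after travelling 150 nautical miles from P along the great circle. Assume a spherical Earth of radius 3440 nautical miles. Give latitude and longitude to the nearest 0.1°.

Write both endpoints as unit vectors p₁, p₂ with components (cos φ cos λ, cos φ sin λ, sin φ).
The central angle between the endpoints is δ = arccos(p₁·p₂) ≈ 0.306 rad (17.5°). The total great-circle distance is δ·R ≈ 0.306 × 3440 ≈ 1052 nmi, so the target fraction is f = 150/1052 ≈ 0.143.
Interpolate at f ≈ 0.143 with slerp weights a = sin((1−f)δ)/sin δ ≈ 0.861, b = sin(fδ)/sin δ ≈ 0.145.
p = a·p₁ + b·p₂ ≈ (-0.787, 0.273, 0.554); φ = arcsin(p_z) ≈ 33.64°, λ = atan2(p_y, p_x) ≈ 160.89°.

≈ 33.6°N, 160.9°E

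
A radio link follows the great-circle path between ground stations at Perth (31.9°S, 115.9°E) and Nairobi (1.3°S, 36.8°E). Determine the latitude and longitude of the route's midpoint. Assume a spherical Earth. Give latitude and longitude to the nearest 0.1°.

≈ (21.1°S, 72.5°E)

Convert each endpoint to a unit vector on the sphere (x = cos φ cos λ, y = cos φ sin λ, z = sin φ).
The central angle between the endpoints is δ = arccos(p₁·p₂) ≈ 1.397 rad (80.1°).
Interpolate at f = 1/2 with slerp weights a = sin((1−f)δ)/sin δ ≈ 0.653, b = sin(fδ)/sin δ ≈ 0.653.
p = a·p₁ + b·p₂ ≈ (0.281, 0.890, -0.360); φ = arcsin(p_z) ≈ -21.09°, λ = atan2(p_y, p_x) ≈ 72.50°.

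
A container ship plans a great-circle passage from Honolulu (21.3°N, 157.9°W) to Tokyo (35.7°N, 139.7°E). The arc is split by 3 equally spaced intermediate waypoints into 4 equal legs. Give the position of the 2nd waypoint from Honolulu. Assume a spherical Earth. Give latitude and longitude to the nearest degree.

≈ (32°N, 173°E)

Write both endpoints as unit vectors p₁, p₂ with components (cos φ cos λ, cos φ sin λ, sin φ).
The central angle between the endpoints is δ = arccos(p₁·p₂) ≈ 0.973 rad (55.8°).
Interpolate at f = 2/4 with slerp weights a = sin((1−f)δ)/sin δ ≈ 0.566, b = sin(fδ)/sin δ ≈ 0.566.
p = a·p₁ + b·p₂ ≈ (-0.839, 0.099, 0.536); φ = arcsin(p_z) ≈ 32.38°, λ = atan2(p_y, p_x) ≈ 173.28°.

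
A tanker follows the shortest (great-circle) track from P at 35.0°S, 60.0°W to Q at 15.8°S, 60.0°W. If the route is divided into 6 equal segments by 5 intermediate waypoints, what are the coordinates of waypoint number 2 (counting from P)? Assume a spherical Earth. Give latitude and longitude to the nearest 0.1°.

Write both endpoints as unit vectors p₁, p₂ with components (cos φ cos λ, cos φ sin λ, sin φ).
The central angle between the endpoints is δ = arccos(p₁·p₂) ≈ 0.335 rad (19.2°).
Interpolate at f = 2/6 with slerp weights a = sin((1−f)δ)/sin δ ≈ 0.674, b = sin(fδ)/sin δ ≈ 0.339.
p = a·p₁ + b·p₂ ≈ (0.439, -0.760, -0.479); φ = arcsin(p_z) ≈ -28.60°, λ = atan2(p_y, p_x) ≈ -60.00°.

≈ 28.6°S, 60.0°W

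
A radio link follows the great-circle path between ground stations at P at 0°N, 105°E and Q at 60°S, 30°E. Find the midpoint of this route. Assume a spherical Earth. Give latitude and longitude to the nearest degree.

≈ 35°S, 82°E

Convert each endpoint to a unit vector on the sphere (x = cos φ cos λ, y = cos φ sin λ, z = sin φ).
The central angle between the endpoints is δ = arccos(p₁·p₂) ≈ 1.441 rad (82.6°).
Interpolate at f = 1/2 with slerp weights a = sin((1−f)δ)/sin δ ≈ 0.665, b = sin(fδ)/sin δ ≈ 0.665.
p = a·p₁ + b·p₂ ≈ (0.116, 0.809, -0.576); φ = arcsin(p_z) ≈ -35.19°, λ = atan2(p_y, p_x) ≈ 81.85°.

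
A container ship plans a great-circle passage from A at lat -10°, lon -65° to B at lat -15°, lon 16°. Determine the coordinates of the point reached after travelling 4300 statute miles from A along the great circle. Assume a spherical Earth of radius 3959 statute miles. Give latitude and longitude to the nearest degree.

The haversine formula gives a central angle δ ≈ 1.376 rad (78.8°) between the endpoints. The total great-circle distance is δ·R ≈ 1.376 × 3959 ≈ 5447 mi, so the target fraction is f = 4300/5447 ≈ 0.789.
Interpolate at f ≈ 0.789 with slerp weights a = sin((1−f)δ)/sin δ ≈ 0.291, b = sin(fδ)/sin δ ≈ 0.902.
p = a·p₁ + b·p₂ ≈ (0.959, -0.020, -0.284); φ = arcsin(p_z) ≈ -16.50°, λ = atan2(p_y, p_x) ≈ -1.18°.

≈ lat -16°, lon -1°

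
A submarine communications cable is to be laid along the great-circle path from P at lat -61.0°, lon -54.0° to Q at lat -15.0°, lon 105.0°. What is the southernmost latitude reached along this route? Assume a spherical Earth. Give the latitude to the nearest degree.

The great circle lies in the plane with unit normal n̂ = (p₁ × p₂)/|p₁ × p₂|.
Here n̂_z ≈ +0.172; the vertex latitude is φ_max = arccos|n̂_z| ≈ 80.1°.
Check via Clairaut: cos φ_max = |cos φ₁| · sin C = cos(61.0°)·sin(159.3°) ≈ 0.172, again giving ≈ 80.1°.

≈ -80°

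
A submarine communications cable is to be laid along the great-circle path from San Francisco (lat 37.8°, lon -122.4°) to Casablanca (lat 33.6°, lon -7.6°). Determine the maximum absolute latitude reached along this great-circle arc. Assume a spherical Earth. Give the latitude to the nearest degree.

The great circle lies in the plane with unit normal n̂ = (p₁ × p₂)/|p₁ × p₂|.
Here n̂_z ≈ +0.599; the vertex latitude is φ_max = arccos|n̂_z| ≈ 53.2°.

≈ 53°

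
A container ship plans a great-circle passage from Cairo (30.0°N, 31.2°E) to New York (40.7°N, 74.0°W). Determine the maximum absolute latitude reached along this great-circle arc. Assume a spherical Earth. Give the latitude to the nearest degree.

≈ 50°N

The great circle lies in the plane with unit normal n̂ = (p₁ × p₂)/|p₁ × p₂|.
Here n̂_z ≈ -0.641; the vertex latitude is φ_max = arccos|n̂_z| ≈ 50.1°.
Check via Clairaut: cos φ_max = |cos φ₁| · sin C = cos(30.0°)·sin(47.8°) ≈ 0.641, again giving ≈ 50.1°.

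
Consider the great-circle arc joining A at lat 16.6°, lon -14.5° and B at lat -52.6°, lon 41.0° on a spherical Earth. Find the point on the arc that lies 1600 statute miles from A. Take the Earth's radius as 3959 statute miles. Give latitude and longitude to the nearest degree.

≈ lat -4°, lon -3°

Convert each endpoint to a unit vector on the sphere (x = cos φ cos λ, y = cos φ sin λ, z = sin φ).
The central angle between the endpoints is δ = arccos(p₁·p₂) ≈ 1.468 rad (84.1°). The total great-circle distance is δ·R ≈ 1.468 × 3959 ≈ 5811 mi, so the target fraction is f = 1600/5811 ≈ 0.275.
Interpolate at f ≈ 0.275 with slerp weights a = sin((1−f)δ)/sin δ ≈ 0.879, b = sin(fδ)/sin δ ≈ 0.395.
p = a·p₁ + b·p₂ ≈ (0.997, -0.053, -0.063); φ = arcsin(p_z) ≈ -3.61°, λ = atan2(p_y, p_x) ≈ -3.06°.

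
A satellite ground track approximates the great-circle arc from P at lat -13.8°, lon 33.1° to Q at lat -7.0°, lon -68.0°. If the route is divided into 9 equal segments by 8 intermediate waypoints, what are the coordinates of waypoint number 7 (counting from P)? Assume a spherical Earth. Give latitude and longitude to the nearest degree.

Write both endpoints as unit vectors p₁, p₂ with components (cos φ cos λ, cos φ sin λ, sin φ).
The central angle between the endpoints is δ = arccos(p₁·p₂) ≈ 1.728 rad (99.0°).
Interpolate at f = 7/9 with slerp weights a = sin((1−f)δ)/sin δ ≈ 0.379, b = sin(fδ)/sin δ ≈ 0.987.
p = a·p₁ + b·p₂ ≈ (0.675, -0.707, -0.211); φ = arcsin(p_z) ≈ -12.16°, λ = atan2(p_y, p_x) ≈ -46.30°.

≈ lat -12°, lon -46°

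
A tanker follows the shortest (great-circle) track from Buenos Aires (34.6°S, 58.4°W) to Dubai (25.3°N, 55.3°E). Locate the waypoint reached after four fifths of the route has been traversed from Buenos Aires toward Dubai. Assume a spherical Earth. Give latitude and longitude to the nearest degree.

The haversine formula gives a central angle δ ≈ 2.143 rad (122.8°) between the endpoints.
Interpolate at f = 4/5 with slerp weights a = sin((1−f)δ)/sin δ ≈ 0.495, b = sin(fδ)/sin δ ≈ 1.177.
p = a·p₁ + b·p₂ ≈ (0.819, 0.528, 0.222); φ = arcsin(p_z) ≈ 12.85°, λ = atan2(p_y, p_x) ≈ 32.82°.

≈ 13°N, 33°E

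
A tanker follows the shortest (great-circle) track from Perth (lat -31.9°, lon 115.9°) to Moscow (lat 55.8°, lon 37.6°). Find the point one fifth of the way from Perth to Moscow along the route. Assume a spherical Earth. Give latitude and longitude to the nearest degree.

≈ lat -13°, lon 103°

Write both endpoints as unit vectors p₁, p₂ with components (cos φ cos λ, cos φ sin λ, sin φ).
The central angle between the endpoints is δ = arccos(p₁·p₂) ≈ 1.918 rad (109.9°).
Interpolate at f = 1/5 with slerp weights a = sin((1−f)δ)/sin δ ≈ 1.063, b = sin(fδ)/sin δ ≈ 0.398.
p = a·p₁ + b·p₂ ≈ (-0.217, 0.948, -0.232); φ = arcsin(p_z) ≈ -13.44°, λ = atan2(p_y, p_x) ≈ 102.88°.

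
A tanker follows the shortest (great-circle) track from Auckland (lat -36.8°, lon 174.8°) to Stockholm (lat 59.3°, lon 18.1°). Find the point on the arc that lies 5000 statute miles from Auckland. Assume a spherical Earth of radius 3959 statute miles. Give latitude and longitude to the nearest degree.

Convert each endpoint to a unit vector on the sphere (x = cos φ cos λ, y = cos φ sin λ, z = sin φ).
The central angle between the endpoints is δ = arccos(p₁·p₂) ≈ 2.669 rad (152.9°). The total great-circle distance is δ·R ≈ 2.669 × 3959 ≈ 10568 mi, so the target fraction is f = 5000/10568 ≈ 0.473.
Interpolate at f ≈ 0.473 with slerp weights a = sin((1−f)δ)/sin δ ≈ 2.169, b = sin(fδ)/sin δ ≈ 2.095.
p = a·p₁ + b·p₂ ≈ (-0.713, 0.490, 0.502); φ = arcsin(p_z) ≈ 30.15°, λ = atan2(p_y, p_x) ≈ 145.51°.

≈ lat 30°, lon 146°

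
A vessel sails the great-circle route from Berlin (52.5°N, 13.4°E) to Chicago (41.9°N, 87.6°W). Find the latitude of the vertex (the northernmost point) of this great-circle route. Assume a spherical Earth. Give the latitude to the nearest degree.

≈ 60°N

The great circle lies in the plane with unit normal n̂ = (p₁ × p₂)/|p₁ × p₂|.
Here n̂_z ≈ -0.496; the vertex latitude is φ_max = arccos|n̂_z| ≈ 60.2°.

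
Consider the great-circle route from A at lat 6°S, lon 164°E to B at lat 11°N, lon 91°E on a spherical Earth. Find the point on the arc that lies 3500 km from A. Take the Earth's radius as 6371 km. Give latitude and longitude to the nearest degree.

≈ lat 2°N, lon 133°E

The haversine formula gives a central angle δ ≈ 1.302 rad (74.6°) between the endpoints. The total great-circle distance is δ·R ≈ 1.302 × 6371 ≈ 8296 km, so the target fraction is f = 3500/8296 ≈ 0.422.
Interpolate at f ≈ 0.422 with slerp weights a = sin((1−f)δ)/sin δ ≈ 0.709, b = sin(fδ)/sin δ ≈ 0.542.
p = a·p₁ + b·p₂ ≈ (-0.687, 0.726, 0.029); φ = arcsin(p_z) ≈ 1.67°, λ = atan2(p_y, p_x) ≈ 133.43°.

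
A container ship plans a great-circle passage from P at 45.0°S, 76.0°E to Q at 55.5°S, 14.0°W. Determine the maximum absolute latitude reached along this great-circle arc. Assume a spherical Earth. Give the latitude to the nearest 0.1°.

The great circle lies in the plane with unit normal n̂ = (p₁ × p₂)/|p₁ × p₂|.
Here n̂_z ≈ -0.493; the vertex latitude is φ_max = arccos|n̂_z| ≈ 60.5°.

≈ 60.5°S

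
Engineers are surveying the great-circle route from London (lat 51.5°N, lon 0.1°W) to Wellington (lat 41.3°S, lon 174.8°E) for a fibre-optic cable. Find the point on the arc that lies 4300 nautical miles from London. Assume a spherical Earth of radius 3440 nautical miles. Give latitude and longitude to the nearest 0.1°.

From cos δ = sin φ₁ sin φ₂ + cos φ₁ cos φ₂ cos Δλ, the central angle is δ ≈ 2.953 rad (169.2°). The total great-circle distance is δ·R ≈ 2.953 × 3440 ≈ 10160 nmi, so the target fraction is f = 4300/10160 ≈ 0.423.
Interpolate at f ≈ 0.423 with slerp weights a = sin((1−f)δ)/sin δ ≈ 5.298, b = sin(fδ)/sin δ ≈ 5.073.
p = a·p₁ + b·p₂ ≈ (-0.497, 0.340, 0.799); φ = arcsin(p_z) ≈ 53.00°, λ = atan2(p_y, p_x) ≈ 145.65°.

≈ lat 53.0°N, lon 145.6°E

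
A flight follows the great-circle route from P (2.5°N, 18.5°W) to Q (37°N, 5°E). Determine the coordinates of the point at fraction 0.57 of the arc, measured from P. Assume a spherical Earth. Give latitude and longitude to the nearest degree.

Convert each endpoint to a unit vector on the sphere (x = cos φ cos λ, y = cos φ sin λ, z = sin φ).
The central angle between the endpoints is δ = arccos(p₁·p₂) ≈ 0.711 rad (40.7°).
Interpolate at f = 0.57 with slerp weights a = sin((1−f)δ)/sin δ ≈ 0.461, b = sin(fδ)/sin δ ≈ 0.604.
p = a·p₁ + b·p₂ ≈ (0.918, -0.104, 0.384); φ = arcsin(p_z) ≈ 22.56°, λ = atan2(p_y, p_x) ≈ -6.48°.

≈ (23°N, 6°W)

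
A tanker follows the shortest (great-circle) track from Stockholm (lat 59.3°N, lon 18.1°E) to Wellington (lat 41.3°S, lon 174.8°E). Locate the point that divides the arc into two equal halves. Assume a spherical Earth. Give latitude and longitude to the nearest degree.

Write both endpoints as unit vectors p₁, p₂ with components (cos φ cos λ, cos φ sin λ, sin φ).
The central angle between the endpoints is δ = arccos(p₁·p₂) ≈ 2.738 rad (156.9°).
Interpolate at f = 1/2 with slerp weights a = sin((1−f)δ)/sin δ ≈ 2.497, b = sin(fδ)/sin δ ≈ 2.497.
p = a·p₁ + b·p₂ ≈ (-0.656, 0.566, 0.499); φ = arcsin(p_z) ≈ 29.93°, λ = atan2(p_y, p_x) ≈ 139.23°.

≈ lat 30°N, lon 139°E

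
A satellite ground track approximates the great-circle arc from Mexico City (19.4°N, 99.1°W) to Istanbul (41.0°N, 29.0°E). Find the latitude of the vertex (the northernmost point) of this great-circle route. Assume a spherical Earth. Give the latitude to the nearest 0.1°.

≈ 54.9°N

The great circle lies in the plane with unit normal n̂ = (p₁ × p₂)/|p₁ × p₂|.
Here n̂_z ≈ +0.574; the vertex latitude is φ_max = arccos|n̂_z| ≈ 54.9°.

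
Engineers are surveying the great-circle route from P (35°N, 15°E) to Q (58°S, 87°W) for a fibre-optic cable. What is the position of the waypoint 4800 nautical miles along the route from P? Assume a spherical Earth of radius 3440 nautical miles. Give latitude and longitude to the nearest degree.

≈ (32°S, 32°W)

From cos δ = sin φ₁ sin φ₂ + cos φ₁ cos φ₂ cos Δλ, the central angle is δ ≈ 2.185 rad (125.2°). The total great-circle distance is δ·R ≈ 2.185 × 3440 ≈ 7518 nmi, so the target fraction is f = 4800/7518 ≈ 0.638.
Interpolate at f ≈ 0.638 with slerp weights a = sin((1−f)δ)/sin δ ≈ 0.870, b = sin(fδ)/sin δ ≈ 1.205.
p = a·p₁ + b·p₂ ≈ (0.721, -0.453, -0.523); φ = arcsin(p_z) ≈ -31.56°, λ = atan2(p_y, p_x) ≈ -32.15°.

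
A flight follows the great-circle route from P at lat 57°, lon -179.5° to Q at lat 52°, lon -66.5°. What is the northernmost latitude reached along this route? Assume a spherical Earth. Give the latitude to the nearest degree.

The great circle lies in the plane with unit normal n̂ = (p₁ × p₂)/|p₁ × p₂|.
Here n̂_z ≈ +0.364; the vertex latitude is φ_max = arccos|n̂_z| ≈ 68.7°.

≈ 69°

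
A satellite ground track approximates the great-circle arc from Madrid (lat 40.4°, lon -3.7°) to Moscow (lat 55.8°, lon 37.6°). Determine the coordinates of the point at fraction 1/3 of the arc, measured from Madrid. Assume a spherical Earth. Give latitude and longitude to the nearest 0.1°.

Write both endpoints as unit vectors p₁, p₂ with components (cos φ cos λ, cos φ sin λ, sin φ).
The central angle between the endpoints is δ = arccos(p₁·p₂) ≈ 0.540 rad (30.9°).
Interpolate at f = 1/3 with slerp weights a = sin((1−f)δ)/sin δ ≈ 0.685, b = sin(fδ)/sin δ ≈ 0.348.
p = a·p₁ + b·p₂ ≈ (0.676, 0.086, 0.732); φ = arcsin(p_z) ≈ 47.06°, λ = atan2(p_y, p_x) ≈ 7.23°.

≈ lat 47.1°, lon 7.2°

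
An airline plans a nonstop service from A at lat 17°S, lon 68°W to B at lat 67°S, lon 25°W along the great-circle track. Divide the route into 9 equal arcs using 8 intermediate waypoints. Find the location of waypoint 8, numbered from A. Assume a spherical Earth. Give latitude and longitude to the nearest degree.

The haversine formula gives a central angle δ ≈ 0.997 rad (57.2°) between the endpoints.
Interpolate at f = 8/9 with slerp weights a = sin((1−f)δ)/sin δ ≈ 0.132, b = sin(fδ)/sin δ ≈ 0.922.
p = a·p₁ + b·p₂ ≈ (0.374, -0.269, -0.888); φ = arcsin(p_z) ≈ -62.58°, λ = atan2(p_y, p_x) ≈ -35.74°.

≈ lat 63°S, lon 36°W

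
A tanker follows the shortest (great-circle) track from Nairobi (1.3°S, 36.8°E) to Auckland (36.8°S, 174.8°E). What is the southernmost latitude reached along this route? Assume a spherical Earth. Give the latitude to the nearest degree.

The great circle lies in the plane with unit normal n̂ = (p₁ × p₂)/|p₁ × p₂|.
Here n̂_z ≈ +0.658; the vertex latitude is φ_max = arccos|n̂_z| ≈ 48.8°.

≈ 49°S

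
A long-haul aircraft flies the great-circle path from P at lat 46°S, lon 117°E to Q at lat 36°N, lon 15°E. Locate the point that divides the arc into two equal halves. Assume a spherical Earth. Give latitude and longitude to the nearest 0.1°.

Write both endpoints as unit vectors p₁, p₂ with components (cos φ cos λ, cos φ sin λ, sin φ).
The central angle between the endpoints is δ = arccos(p₁·p₂) ≈ 2.141 rad (122.7°).
Interpolate at f = 1/2 with slerp weights a = sin((1−f)δ)/sin δ ≈ 1.042, b = sin(fδ)/sin δ ≈ 1.042.
p = a·p₁ + b·p₂ ≈ (0.486, 0.863, -0.137); φ = arcsin(p_z) ≈ -7.88°, λ = atan2(p_y, p_x) ≈ 60.63°.

≈ lat 7.9°S, lon 60.6°E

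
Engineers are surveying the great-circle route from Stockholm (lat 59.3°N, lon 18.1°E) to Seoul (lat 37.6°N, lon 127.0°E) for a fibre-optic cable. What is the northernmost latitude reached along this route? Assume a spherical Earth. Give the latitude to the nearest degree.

The great circle lies in the plane with unit normal n̂ = (p₁ × p₂)/|p₁ × p₂|.
Here n̂_z ≈ +0.416; the vertex latitude is φ_max = arccos|n̂_z| ≈ 65.4°.

≈ 65°N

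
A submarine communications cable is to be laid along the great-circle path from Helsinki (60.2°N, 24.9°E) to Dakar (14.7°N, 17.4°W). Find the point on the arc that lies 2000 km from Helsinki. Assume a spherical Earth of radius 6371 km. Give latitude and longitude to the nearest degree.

Convert each endpoint to a unit vector on the sphere (x = cos φ cos λ, y = cos φ sin λ, z = sin φ).
The central angle between the endpoints is δ = arccos(p₁·p₂) ≈ 0.957 rad (54.8°). The total great-circle distance is δ·R ≈ 0.957 × 6371 ≈ 6099 km, so the target fraction is f = 2000/6099 ≈ 0.328.
Interpolate at f ≈ 0.328 with slerp weights a = sin((1−f)δ)/sin δ ≈ 0.734, b = sin(fδ)/sin δ ≈ 0.378.
p = a·p₁ + b·p₂ ≈ (0.679, 0.044, 0.733); φ = arcsin(p_z) ≈ 47.10°, λ = atan2(p_y, p_x) ≈ 3.73°.

≈ 47°N, 4°E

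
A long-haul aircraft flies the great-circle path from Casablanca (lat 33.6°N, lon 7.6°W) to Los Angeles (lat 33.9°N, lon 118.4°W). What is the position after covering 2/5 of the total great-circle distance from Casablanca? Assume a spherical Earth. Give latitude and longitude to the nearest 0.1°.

≈ lat 48.8°N, lon 49.7°W

Convert each endpoint to a unit vector on the sphere (x = cos φ cos λ, y = cos φ sin λ, z = sin φ).
The central angle between the endpoints is δ = arccos(p₁·p₂) ≈ 1.508 rad (86.4°).
Interpolate at f = 2/5 with slerp weights a = sin((1−f)δ)/sin δ ≈ 0.788, b = sin(fδ)/sin δ ≈ 0.568.
p = a·p₁ + b·p₂ ≈ (0.426, -0.502, 0.753); φ = arcsin(p_z) ≈ 48.84°, λ = atan2(p_y, p_x) ≈ -49.66°.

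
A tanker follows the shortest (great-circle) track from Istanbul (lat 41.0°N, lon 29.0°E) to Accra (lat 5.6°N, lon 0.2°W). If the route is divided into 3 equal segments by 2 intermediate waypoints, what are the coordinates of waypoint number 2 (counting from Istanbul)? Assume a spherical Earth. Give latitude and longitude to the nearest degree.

≈ lat 18°N, lon 8°E

From cos δ = sin φ₁ sin φ₂ + cos φ₁ cos φ₂ cos Δλ, the central angle is δ ≈ 0.767 rad (44.0°).
Interpolate at f = 2/3 with slerp weights a = sin((1−f)δ)/sin δ ≈ 0.364, b = sin(fδ)/sin δ ≈ 0.705.
p = a·p₁ + b·p₂ ≈ (0.942, 0.131, 0.308); φ = arcsin(p_z) ≈ 17.93°, λ = atan2(p_y, p_x) ≈ 7.91°.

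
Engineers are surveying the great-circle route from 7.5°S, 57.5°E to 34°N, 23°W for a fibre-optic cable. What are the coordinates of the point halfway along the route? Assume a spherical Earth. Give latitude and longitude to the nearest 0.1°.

≈ 17.1°N, 21.6°E

Write both endpoints as unit vectors p₁, p₂ with components (cos φ cos λ, cos φ sin λ, sin φ).
The central angle between the endpoints is δ = arccos(p₁·p₂) ≈ 1.508 rad (86.4°).
Interpolate at f = 1/2 with slerp weights a = sin((1−f)δ)/sin δ ≈ 0.686, b = sin(fδ)/sin δ ≈ 0.686.
p = a·p₁ + b·p₂ ≈ (0.889, 0.351, 0.294); φ = arcsin(p_z) ≈ 17.10°, λ = atan2(p_y, p_x) ≈ 21.57°.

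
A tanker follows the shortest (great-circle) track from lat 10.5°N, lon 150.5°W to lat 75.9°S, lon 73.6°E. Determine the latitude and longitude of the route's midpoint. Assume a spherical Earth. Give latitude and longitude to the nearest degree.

≈ lat 44°S, lon 162°W

From cos δ = sin φ₁ sin φ₂ + cos φ₁ cos φ₂ cos Δλ, the central angle is δ ≈ 1.927 rad (110.4°).
Interpolate at f = 1/2 with slerp weights a = sin((1−f)δ)/sin δ ≈ 0.876, b = sin(fδ)/sin δ ≈ 0.876.
p = a·p₁ + b·p₂ ≈ (-0.690, -0.219, -0.690); φ = arcsin(p_z) ≈ -43.64°, λ = atan2(p_y, p_x) ≈ -162.35°.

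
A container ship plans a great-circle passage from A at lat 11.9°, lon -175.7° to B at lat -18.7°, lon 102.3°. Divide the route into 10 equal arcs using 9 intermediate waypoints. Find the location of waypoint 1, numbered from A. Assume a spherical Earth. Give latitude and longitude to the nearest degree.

≈ lat 9°, lon 176°

From cos δ = sin φ₁ sin φ₂ + cos φ₁ cos φ₂ cos Δλ, the central angle is δ ≈ 1.508 rad (86.4°).
Interpolate at f = 1/10 with slerp weights a = sin((1−f)δ)/sin δ ≈ 0.979, b = sin(fδ)/sin δ ≈ 0.151.
p = a·p₁ + b·p₂ ≈ (-0.986, 0.067, 0.154); φ = arcsin(p_z) ≈ 8.84°, λ = atan2(p_y, p_x) ≈ 176.09°.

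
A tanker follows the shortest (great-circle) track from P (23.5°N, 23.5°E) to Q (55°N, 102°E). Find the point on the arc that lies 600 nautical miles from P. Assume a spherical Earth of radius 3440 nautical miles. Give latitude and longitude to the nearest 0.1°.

≈ (31.1°N, 30.8°E)

From cos δ = sin φ₁ sin φ₂ + cos φ₁ cos φ₂ cos Δλ, the central angle is δ ≈ 1.125 rad (64.4°). The total great-circle distance is δ·R ≈ 1.125 × 3440 ≈ 3869 nmi, so the target fraction is f = 600/3869 ≈ 0.155.
Interpolate at f ≈ 0.155 with slerp weights a = sin((1−f)δ)/sin δ ≈ 0.902, b = sin(fδ)/sin δ ≈ 0.192.
p = a·p₁ + b·p₂ ≈ (0.735, 0.438, 0.517); φ = arcsin(p_z) ≈ 31.14°, λ = atan2(p_y, p_x) ≈ 30.76°.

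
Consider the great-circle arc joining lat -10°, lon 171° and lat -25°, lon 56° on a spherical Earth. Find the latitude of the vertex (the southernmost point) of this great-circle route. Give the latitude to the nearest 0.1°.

≈ -31.9°

The great circle lies in the plane with unit normal n̂ = (p₁ × p₂)/|p₁ × p₂|.
Here n̂_z ≈ -0.849; the vertex latitude is φ_max = arccos|n̂_z| ≈ 31.9°.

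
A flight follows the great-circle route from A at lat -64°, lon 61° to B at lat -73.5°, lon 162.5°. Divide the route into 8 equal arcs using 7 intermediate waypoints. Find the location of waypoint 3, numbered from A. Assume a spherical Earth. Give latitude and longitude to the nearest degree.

≈ lat -74°, lon 84°

Convert each endpoint to a unit vector on the sphere (x = cos φ cos λ, y = cos φ sin λ, z = sin φ).
The central angle between the endpoints is δ = arccos(p₁·p₂) ≈ 0.579 rad (33.2°).
Interpolate at f = 3/8 with slerp weights a = sin((1−f)δ)/sin δ ≈ 0.647, b = sin(fδ)/sin δ ≈ 0.394.
p = a·p₁ + b·p₂ ≈ (0.031, 0.282, -0.959); φ = arcsin(p_z) ≈ -73.54°, λ = atan2(p_y, p_x) ≈ 83.75°.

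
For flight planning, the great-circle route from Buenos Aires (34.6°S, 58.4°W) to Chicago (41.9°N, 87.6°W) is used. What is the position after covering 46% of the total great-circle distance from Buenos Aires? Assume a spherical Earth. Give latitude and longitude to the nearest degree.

Convert each endpoint to a unit vector on the sphere (x = cos φ cos λ, y = cos φ sin λ, z = sin φ).
The central angle between the endpoints is δ = arccos(p₁·p₂) ≈ 1.415 rad (81.0°).
Interpolate at f = 0.46 with slerp weights a = sin((1−f)δ)/sin δ ≈ 0.700, b = sin(fδ)/sin δ ≈ 0.613.
p = a·p₁ + b·p₂ ≈ (0.321, -0.947, 0.012); φ = arcsin(p_z) ≈ 0.68°, λ = atan2(p_y, p_x) ≈ -71.27°.

≈ (1°N, 71°W)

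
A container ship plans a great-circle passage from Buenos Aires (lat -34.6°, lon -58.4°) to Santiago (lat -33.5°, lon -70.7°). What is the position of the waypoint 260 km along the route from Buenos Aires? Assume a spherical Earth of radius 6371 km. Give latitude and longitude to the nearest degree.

Write both endpoints as unit vectors p₁, p₂ with components (cos φ cos λ, cos φ sin λ, sin φ).
The central angle between the endpoints is δ = arccos(p₁·p₂) ≈ 0.179 rad (10.2°). The total great-circle distance is δ·R ≈ 0.179 × 6371 ≈ 1139 km, so the target fraction is f = 260/1139 ≈ 0.228.
Interpolate at f ≈ 0.228 with slerp weights a = sin((1−f)δ)/sin δ ≈ 0.773, b = sin(fδ)/sin δ ≈ 0.229.
p = a·p₁ + b·p₂ ≈ (0.397, -0.723, -0.566); φ = arcsin(p_z) ≈ -34.46°, λ = atan2(p_y, p_x) ≈ -61.23°.

≈ lat -34°, lon -61°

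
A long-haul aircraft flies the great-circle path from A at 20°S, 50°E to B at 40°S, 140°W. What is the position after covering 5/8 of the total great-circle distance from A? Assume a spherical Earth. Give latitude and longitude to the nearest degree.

The haversine formula gives a central angle δ ≈ 2.082 rad (119.3°) between the endpoints.
Interpolate at f = 5/8 with slerp weights a = sin((1−f)δ)/sin δ ≈ 0.807, b = sin(fδ)/sin δ ≈ 1.105.
p = a·p₁ + b·p₂ ≈ (-0.161, 0.037, -0.986); φ = arcsin(p_z) ≈ -80.49°, λ = atan2(p_y, p_x) ≈ 167.17°.

≈ 80°S, 167°E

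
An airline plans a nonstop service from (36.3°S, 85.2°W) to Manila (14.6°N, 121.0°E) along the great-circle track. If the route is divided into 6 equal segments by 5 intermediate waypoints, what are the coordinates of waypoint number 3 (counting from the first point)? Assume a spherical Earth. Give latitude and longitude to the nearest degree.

From cos δ = sin φ₁ sin φ₂ + cos φ₁ cos φ₂ cos Δλ, the central angle is δ ≈ 2.585 rad (148.1°).
Interpolate at f = 3/6 with slerp weights a = sin((1−f)δ)/sin δ ≈ 1.820, b = sin(fδ)/sin δ ≈ 1.820.
p = a·p₁ + b·p₂ ≈ (-0.784, 0.048, -0.619); φ = arcsin(p_z) ≈ -38.21°, λ = atan2(p_y, p_x) ≈ 176.50°.

≈ (38°S, 176°E)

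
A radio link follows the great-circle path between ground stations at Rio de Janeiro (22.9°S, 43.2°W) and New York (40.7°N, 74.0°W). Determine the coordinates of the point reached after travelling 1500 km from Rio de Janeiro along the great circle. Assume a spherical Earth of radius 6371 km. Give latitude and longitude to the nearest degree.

Write both endpoints as unit vectors p₁, p₂ with components (cos φ cos λ, cos φ sin λ, sin φ).
The central angle between the endpoints is δ = arccos(p₁·p₂) ≈ 1.217 rad (69.7°). The total great-circle distance is δ·R ≈ 1.217 × 6371 ≈ 7756 km, so the target fraction is f = 1500/7756 ≈ 0.193.
Interpolate at f ≈ 0.193 with slerp weights a = sin((1−f)δ)/sin δ ≈ 0.886, b = sin(fδ)/sin δ ≈ 0.249.
p = a·p₁ + b·p₂ ≈ (0.647, -0.740, -0.183); φ = arcsin(p_z) ≈ -10.53°, λ = atan2(p_y, p_x) ≈ -48.83°.

≈ 11°S, 49°W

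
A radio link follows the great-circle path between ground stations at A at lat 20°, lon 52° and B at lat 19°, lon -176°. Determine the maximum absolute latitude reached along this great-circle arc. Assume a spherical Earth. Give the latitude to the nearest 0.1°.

The great circle lies in the plane with unit normal n̂ = (p₁ × p₂)/|p₁ × p₂|.
Here n̂_z ≈ +0.754; the vertex latitude is φ_max = arccos|n̂_z| ≈ 41.0°.
Check via Clairaut: cos φ_max = |cos φ₁| · sin C = cos(20.0°)·sin(53.4°) ≈ 0.754, again giving ≈ 41.0°.

≈ 41.0°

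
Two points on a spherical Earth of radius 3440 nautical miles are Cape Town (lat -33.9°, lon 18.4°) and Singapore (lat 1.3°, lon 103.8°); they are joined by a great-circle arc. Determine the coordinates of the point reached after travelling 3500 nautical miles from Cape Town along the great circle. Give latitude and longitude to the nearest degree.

≈ lat -14°, lon 80°

Write both endpoints as unit vectors p₁, p₂ with components (cos φ cos λ, cos φ sin λ, sin φ).
The central angle between the endpoints is δ = arccos(p₁·p₂) ≈ 1.517 rad (86.9°). The total great-circle distance is δ·R ≈ 1.517 × 3440 ≈ 5218 nmi, so the target fraction is f = 3500/5218 ≈ 0.671.
Interpolate at f ≈ 0.671 with slerp weights a = sin((1−f)δ)/sin δ ≈ 0.480, b = sin(fδ)/sin δ ≈ 0.852.
p = a·p₁ + b·p₂ ≈ (0.175, 0.953, -0.248); φ = arcsin(p_z) ≈ -14.37°, λ = atan2(p_y, p_x) ≈ 79.62°.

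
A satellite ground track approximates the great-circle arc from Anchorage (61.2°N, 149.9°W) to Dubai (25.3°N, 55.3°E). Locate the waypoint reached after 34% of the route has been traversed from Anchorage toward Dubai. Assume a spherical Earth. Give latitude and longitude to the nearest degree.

≈ (79°N, 119°E)

Write both endpoints as unit vectors p₁, p₂ with components (cos φ cos λ, cos φ sin λ, sin φ).
The central angle between the endpoints is δ = arccos(p₁·p₂) ≈ 1.590 rad (91.1°).
Interpolate at f = 0.34 with slerp weights a = sin((1−f)δ)/sin δ ≈ 0.867, b = sin(fδ)/sin δ ≈ 0.515.
p = a·p₁ + b·p₂ ≈ (-0.097, 0.173, 0.980); φ = arcsin(p_z) ≈ 78.57°, λ = atan2(p_y, p_x) ≈ 119.15°.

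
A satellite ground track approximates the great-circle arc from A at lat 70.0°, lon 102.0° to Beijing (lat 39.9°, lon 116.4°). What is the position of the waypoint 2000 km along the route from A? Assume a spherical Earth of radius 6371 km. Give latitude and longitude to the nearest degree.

≈ lat 53°, lon 113°

From cos δ = sin φ₁ sin φ₂ + cos φ₁ cos φ₂ cos Δλ, the central angle is δ ≈ 0.542 rad (31.0°). The total great-circle distance is δ·R ≈ 0.542 × 6371 ≈ 3450 km, so the target fraction is f = 2000/3450 ≈ 0.580.
Interpolate at f ≈ 0.580 with slerp weights a = sin((1−f)δ)/sin δ ≈ 0.438, b = sin(fδ)/sin δ ≈ 0.599.
p = a·p₁ + b·p₂ ≈ (-0.235, 0.558, 0.796); φ = arcsin(p_z) ≈ 52.72°, λ = atan2(p_y, p_x) ≈ 112.88°.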